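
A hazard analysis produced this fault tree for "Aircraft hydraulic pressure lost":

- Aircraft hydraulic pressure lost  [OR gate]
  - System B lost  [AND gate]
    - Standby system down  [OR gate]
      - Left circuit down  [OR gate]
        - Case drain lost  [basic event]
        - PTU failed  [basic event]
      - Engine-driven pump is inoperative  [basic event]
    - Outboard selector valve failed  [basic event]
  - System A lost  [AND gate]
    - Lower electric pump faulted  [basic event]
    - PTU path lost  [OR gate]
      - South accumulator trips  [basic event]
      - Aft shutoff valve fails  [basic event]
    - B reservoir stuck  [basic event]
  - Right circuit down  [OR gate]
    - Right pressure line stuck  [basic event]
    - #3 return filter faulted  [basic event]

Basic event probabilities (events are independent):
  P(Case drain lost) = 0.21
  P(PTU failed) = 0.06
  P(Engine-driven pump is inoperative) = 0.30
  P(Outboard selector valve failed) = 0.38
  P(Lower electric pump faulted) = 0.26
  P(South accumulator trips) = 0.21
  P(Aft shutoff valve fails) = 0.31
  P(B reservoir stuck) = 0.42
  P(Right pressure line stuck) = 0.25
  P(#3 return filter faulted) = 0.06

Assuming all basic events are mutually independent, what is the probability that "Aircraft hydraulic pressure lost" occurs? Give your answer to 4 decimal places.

0.4523

P(Left circuit down) [OR] = 1 − (1−0.21) × (1−0.06) = 0.257400
P(Standby system down) [OR] = 1 − (1−0.257400) × (1−0.30) = 0.480180
P(System B lost) [AND] = 0.480180 × 0.38 = 0.182468
P(PTU path lost) [OR] = 1 − (1−0.21) × (1−0.31) = 0.454900
P(System A lost) [AND] = 0.26 × 0.454900 × 0.42 = 0.049675
P(Right circuit down) [OR] = 1 − (1−0.25) × (1−0.06) = 0.295000
P(Aircraft hydraulic pressure lost) [OR] = 1 − (1−0.182468) × (1−0.049675) × (1−0.295000) = 0.452271
Rounded to 4 decimal places: P(Aircraft hydraulic pressure lost) ≈ 0.4523.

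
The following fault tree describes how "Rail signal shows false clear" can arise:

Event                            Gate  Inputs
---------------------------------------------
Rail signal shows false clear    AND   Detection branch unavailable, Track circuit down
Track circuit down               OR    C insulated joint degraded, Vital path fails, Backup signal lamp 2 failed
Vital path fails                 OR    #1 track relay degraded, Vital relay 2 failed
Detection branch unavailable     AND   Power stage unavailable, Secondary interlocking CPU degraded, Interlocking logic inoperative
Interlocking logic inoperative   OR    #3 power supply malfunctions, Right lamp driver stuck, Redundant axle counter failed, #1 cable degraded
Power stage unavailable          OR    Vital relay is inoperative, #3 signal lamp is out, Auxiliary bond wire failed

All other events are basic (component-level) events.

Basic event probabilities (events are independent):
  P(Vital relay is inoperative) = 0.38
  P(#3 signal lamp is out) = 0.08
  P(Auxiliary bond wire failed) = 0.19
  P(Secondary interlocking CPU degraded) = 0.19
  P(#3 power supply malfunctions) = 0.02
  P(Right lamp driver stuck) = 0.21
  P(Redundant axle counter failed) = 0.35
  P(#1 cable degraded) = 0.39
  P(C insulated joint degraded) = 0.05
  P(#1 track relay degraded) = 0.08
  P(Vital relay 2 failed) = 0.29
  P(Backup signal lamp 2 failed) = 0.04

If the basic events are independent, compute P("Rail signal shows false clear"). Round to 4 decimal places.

0.0286

P(Power stage unavailable) [OR] = 1 − (1−0.38) × (1−0.08) × (1−0.19) = 0.537976
P(Interlocking logic inoperative) [OR] = 1 − (1−0.02) × (1−0.21) × (1−0.35) × (1−0.39) = 0.693030
P(Detection branch unavailable) [AND] = 0.537976 × 0.19 × 0.693030 = 0.070838
P(Vital path fails) [OR] = 1 − (1−0.08) × (1−0.29) = 0.346800
P(Track circuit down) [OR] = 1 − (1−0.05) × (1−0.346800) × (1−0.04) = 0.404282
P(Rail signal shows false clear) [AND] = 0.070838 × 0.404282 = 0.028639
Rounded to 4 decimal places: P(Rail signal shows false clear) ≈ 0.0286.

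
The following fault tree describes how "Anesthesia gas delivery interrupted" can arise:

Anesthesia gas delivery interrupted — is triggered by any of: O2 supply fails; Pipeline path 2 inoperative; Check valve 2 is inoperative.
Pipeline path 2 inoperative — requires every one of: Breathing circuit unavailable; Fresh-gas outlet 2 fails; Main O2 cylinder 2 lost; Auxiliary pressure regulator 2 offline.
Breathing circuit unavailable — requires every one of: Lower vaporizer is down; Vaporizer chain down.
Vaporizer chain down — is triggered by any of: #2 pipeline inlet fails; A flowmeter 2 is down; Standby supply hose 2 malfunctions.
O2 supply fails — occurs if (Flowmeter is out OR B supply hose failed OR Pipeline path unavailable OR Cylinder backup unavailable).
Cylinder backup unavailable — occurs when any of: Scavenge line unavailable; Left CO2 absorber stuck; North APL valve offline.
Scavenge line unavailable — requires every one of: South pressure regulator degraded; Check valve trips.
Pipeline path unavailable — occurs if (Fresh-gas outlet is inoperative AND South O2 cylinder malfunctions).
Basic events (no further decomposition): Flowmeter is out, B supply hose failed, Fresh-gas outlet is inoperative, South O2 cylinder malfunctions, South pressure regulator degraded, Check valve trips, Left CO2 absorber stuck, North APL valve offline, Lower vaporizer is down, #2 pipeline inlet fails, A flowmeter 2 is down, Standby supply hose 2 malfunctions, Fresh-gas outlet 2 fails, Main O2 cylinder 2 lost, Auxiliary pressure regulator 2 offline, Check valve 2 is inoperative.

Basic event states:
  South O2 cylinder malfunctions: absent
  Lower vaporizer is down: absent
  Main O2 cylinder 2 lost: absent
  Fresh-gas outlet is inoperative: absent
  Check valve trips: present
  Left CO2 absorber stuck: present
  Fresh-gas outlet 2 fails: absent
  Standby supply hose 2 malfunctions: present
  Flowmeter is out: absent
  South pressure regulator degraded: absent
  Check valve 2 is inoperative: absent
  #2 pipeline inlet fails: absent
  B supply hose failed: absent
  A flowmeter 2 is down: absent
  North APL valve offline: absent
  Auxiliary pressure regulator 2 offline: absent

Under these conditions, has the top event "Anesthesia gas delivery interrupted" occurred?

Pipeline path unavailable [AND]: Fresh-gas outlet is inoperative=not, South O2 cylinder malfunctions=not → not all inputs occur → does not occur.
Scavenge line unavailable [AND]: South pressure regulator degraded=not, Check valve trips=occurs → not all inputs occur → does not occur.
Cylinder backup unavailable [OR]: Scavenge line unavailable=not, Left CO2 absorber stuck=occurs, North APL valve offline=not → at least one input occurs → occurs.
O2 supply fails [OR]: Flowmeter is out=not, B supply hose failed=not, Pipeline path unavailable=not, Cylinder backup unavailable=occurs → at least one input occurs → occurs.
Vaporizer chain down [OR]: #2 pipeline inlet fails=not, A flowmeter 2 is down=not, Standby supply hose 2 malfunctions=occurs → at least one input occurs → occurs.
Breathing circuit unavailable [AND]: Lower vaporizer is down=not, Vaporizer chain down=occurs → not all inputs occur → does not occur.
Pipeline path 2 inoperative [AND]: Breathing circuit unavailable=not, Fresh-gas outlet 2 fails=not, Main O2 cylinder 2 lost=not, Auxiliary pressure regulator 2 offline=not → not all inputs occur → does not occur.
Anesthesia gas delivery interrupted [OR]: O2 supply fails=occurs, Pipeline path 2 inoperative=not, Check valve 2 is inoperative=not → at least one input occurs → occurs.

Yes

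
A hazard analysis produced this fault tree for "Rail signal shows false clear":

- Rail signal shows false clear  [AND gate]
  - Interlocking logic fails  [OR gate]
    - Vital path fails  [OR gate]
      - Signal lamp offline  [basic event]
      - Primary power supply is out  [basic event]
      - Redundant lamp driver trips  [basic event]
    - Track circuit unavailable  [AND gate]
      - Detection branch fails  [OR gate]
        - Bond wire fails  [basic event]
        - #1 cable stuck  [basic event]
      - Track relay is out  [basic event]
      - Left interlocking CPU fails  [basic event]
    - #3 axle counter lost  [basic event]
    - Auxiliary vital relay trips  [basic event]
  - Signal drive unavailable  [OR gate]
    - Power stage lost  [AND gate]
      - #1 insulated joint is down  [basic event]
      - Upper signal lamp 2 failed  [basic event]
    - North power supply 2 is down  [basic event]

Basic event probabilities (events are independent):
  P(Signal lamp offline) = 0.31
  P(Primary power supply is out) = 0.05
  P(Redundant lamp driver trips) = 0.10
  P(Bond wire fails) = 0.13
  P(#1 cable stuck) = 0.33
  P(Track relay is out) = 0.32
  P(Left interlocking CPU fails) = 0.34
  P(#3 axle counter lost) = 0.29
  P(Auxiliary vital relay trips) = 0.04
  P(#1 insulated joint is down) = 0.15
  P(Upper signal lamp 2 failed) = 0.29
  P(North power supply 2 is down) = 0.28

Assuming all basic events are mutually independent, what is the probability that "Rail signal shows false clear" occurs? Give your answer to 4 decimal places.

P(Vital path fails) [OR] = 1 − (1−0.31) × (1−0.05) × (1−0.10) = 0.410050
P(Detection branch fails) [OR] = 1 − (1−0.13) × (1−0.33) = 0.417100
P(Track circuit unavailable) [AND] = 0.417100 × 0.32 × 0.34 = 0.045380
P(Interlocking logic fails) [OR] = 1 − (1−0.410050) × (1−0.045380) × (1−0.29) × (1−0.04) = 0.616138
P(Power stage lost) [AND] = 0.15 × 0.29 = 0.043500
P(Signal drive unavailable) [OR] = 1 − (1−0.043500) × (1−0.28) = 0.311320
P(Rail signal shows false clear) [AND] = 0.616138 × 0.311320 = 0.191816
Rounded to 4 decimal places: P(Rail signal shows false clear) ≈ 0.1918.

0.1918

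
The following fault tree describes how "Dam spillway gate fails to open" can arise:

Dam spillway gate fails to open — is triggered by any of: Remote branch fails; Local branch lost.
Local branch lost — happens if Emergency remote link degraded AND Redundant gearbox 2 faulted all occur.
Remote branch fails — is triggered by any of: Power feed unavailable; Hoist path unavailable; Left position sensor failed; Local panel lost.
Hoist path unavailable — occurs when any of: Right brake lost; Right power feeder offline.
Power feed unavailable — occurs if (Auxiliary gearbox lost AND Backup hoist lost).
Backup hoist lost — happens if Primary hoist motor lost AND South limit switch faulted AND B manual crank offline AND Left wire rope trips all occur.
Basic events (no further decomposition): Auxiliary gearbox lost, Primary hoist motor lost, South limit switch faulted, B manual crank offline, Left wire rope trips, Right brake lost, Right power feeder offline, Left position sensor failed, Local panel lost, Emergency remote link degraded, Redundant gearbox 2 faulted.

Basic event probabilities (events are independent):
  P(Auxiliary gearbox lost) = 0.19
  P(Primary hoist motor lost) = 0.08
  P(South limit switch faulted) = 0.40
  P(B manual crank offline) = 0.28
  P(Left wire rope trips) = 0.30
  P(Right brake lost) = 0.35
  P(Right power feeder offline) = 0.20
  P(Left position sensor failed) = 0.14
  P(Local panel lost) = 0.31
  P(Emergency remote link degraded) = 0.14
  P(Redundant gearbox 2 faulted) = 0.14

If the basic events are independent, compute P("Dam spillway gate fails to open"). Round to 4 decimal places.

P(Backup hoist lost) [AND] = 0.08 × 0.40 × 0.28 × 0.30 = 0.002688
P(Power feed unavailable) [AND] = 0.19 × 0.002688 = 0.000511
P(Hoist path unavailable) [OR] = 1 − (1−0.35) × (1−0.20) = 0.480000
P(Remote branch fails) [OR] = 1 − (1−0.000511) × (1−0.480000) × (1−0.14) × (1−0.31) = 0.691590
P(Local branch lost) [AND] = 0.14 × 0.14 = 0.019600
P(Dam spillway gate fails to open) [OR] = 1 − (1−0.691590) × (1−0.019600) = 0.697635
Rounded to 4 decimal places: P(Dam spillway gate fails to open) ≈ 0.6976.

0.6976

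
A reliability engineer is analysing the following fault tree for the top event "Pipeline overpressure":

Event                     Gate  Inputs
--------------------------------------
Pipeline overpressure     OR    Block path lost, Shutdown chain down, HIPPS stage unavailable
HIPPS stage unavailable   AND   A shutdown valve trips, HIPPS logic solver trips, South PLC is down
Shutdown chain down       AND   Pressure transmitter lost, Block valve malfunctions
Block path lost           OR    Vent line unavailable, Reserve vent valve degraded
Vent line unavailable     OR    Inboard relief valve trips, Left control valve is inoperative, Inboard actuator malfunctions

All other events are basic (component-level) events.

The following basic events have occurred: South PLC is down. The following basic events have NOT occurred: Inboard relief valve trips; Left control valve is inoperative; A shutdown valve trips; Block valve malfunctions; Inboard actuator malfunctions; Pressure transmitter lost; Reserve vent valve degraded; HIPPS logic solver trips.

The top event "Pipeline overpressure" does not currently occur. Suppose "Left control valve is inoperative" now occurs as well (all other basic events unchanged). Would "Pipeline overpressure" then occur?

Counterfactual: set "Left control valve is inoperative" to occurred.
Vent line unavailable [OR]: Inboard relief valve trips=not, Left control valve is inoperative=occurs, Inboard actuator malfunctions=not → at least one input occurs → occurs.
Block path lost [OR]: Vent line unavailable=occurs, Reserve vent valve degraded=not → at least one input occurs → occurs.
Shutdown chain down [AND]: Pressure transmitter lost=not, Block valve malfunctions=not → not all inputs occur → does not occur.
HIPPS stage unavailable [AND]: A shutdown valve trips=not, HIPPS logic solver trips=not, South PLC is down=occurs → not all inputs occur → does not occur.
Pipeline overpressure [OR]: Block path lost=occurs, Shutdown chain down=not, HIPPS stage unavailable=not → at least one input occurs → occurs.

Yes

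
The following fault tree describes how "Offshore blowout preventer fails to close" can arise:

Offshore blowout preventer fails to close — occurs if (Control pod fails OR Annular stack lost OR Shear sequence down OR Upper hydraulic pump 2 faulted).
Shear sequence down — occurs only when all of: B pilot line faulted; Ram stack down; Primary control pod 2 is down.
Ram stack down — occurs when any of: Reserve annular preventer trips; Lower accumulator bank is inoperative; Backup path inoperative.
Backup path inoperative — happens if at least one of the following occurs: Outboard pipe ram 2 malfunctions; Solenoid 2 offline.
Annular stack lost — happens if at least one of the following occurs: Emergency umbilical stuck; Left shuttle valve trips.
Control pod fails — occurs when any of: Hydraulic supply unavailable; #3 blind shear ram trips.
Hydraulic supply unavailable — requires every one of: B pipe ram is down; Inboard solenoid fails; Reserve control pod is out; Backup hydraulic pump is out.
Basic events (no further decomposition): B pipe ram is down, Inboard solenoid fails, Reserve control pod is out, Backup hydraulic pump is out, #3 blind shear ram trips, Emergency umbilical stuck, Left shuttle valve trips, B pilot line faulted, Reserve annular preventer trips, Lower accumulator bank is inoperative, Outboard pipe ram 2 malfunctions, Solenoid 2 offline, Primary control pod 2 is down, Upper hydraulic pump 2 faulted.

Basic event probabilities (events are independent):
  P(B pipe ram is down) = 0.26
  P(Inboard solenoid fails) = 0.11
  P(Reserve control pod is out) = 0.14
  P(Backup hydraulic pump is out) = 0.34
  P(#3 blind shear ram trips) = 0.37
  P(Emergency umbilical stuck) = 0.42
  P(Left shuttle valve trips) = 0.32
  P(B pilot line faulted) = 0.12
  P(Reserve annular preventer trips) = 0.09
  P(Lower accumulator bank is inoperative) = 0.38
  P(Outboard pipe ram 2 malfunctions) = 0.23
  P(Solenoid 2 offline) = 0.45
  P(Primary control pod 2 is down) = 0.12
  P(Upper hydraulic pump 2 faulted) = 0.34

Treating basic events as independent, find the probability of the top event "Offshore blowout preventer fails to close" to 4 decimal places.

P(Hydraulic supply unavailable) [AND] = 0.26 × 0.11 × 0.14 × 0.34 = 0.001361
P(Control pod fails) [OR] = 1 − (1−0.001361) × (1−0.37) = 0.370857
P(Annular stack lost) [OR] = 1 − (1−0.42) × (1−0.32) = 0.605600
P(Backup path inoperative) [OR] = 1 − (1−0.23) × (1−0.45) = 0.576500
P(Ram stack down) [OR] = 1 − (1−0.09) × (1−0.38) × (1−0.576500) = 0.761061
P(Shear sequence down) [AND] = 0.12 × 0.761061 × 0.12 = 0.010959
P(Offshore blowout preventer fails to close) [OR] = 1 − (1−0.370857) × (1−0.605600) × (1−0.010959) × (1−0.34) = 0.838026
Rounded to 4 decimal places: P(Offshore blowout preventer fails to close) ≈ 0.8380.

0.8380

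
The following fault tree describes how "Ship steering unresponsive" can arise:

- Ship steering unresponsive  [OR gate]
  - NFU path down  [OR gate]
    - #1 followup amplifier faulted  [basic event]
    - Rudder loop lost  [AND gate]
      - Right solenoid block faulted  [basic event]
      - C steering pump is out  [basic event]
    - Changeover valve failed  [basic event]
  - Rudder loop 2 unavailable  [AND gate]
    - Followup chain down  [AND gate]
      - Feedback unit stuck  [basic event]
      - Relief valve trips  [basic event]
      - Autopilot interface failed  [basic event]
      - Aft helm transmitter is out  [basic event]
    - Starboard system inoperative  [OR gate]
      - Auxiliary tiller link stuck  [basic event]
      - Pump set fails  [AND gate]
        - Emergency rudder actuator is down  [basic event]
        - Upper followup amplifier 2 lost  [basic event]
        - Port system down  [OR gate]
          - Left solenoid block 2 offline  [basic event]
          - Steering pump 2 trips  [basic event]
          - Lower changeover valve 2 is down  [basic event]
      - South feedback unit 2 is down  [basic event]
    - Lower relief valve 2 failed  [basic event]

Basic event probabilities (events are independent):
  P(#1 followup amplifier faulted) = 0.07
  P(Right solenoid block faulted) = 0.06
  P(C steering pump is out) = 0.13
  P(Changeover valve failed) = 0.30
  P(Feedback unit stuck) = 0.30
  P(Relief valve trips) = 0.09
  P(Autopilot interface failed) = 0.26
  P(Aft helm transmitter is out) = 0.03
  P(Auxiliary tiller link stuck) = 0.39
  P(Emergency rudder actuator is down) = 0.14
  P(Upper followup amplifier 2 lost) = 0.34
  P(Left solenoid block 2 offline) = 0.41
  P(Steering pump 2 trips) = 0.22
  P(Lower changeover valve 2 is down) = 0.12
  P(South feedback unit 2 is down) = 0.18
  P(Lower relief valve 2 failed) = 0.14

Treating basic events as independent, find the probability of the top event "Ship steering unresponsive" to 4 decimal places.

P(Rudder loop lost) [AND] = 0.06 × 0.13 = 0.007800
P(NFU path down) [OR] = 1 − (1−0.07) × (1−0.007800) × (1−0.30) = 0.354078
P(Followup chain down) [AND] = 0.30 × 0.09 × 0.26 × 0.03 = 0.000211
P(Port system down) [OR] = 1 − (1−0.41) × (1−0.22) × (1−0.12) = 0.595024
P(Pump set fails) [AND] = 0.14 × 0.34 × 0.595024 = 0.028323
P(Starboard system inoperative) [OR] = 1 − (1−0.39) × (1−0.028323) × (1−0.18) = 0.513967
P(Rudder loop 2 unavailable) [AND] = 0.000211 × 0.513967 × 0.14 = 0.000015
P(Ship steering unresponsive) [OR] = 1 − (1−0.354078) × (1−0.000015) = 0.354088
Rounded to 4 decimal places: P(Ship steering unresponsive) ≈ 0.3541.

0.3541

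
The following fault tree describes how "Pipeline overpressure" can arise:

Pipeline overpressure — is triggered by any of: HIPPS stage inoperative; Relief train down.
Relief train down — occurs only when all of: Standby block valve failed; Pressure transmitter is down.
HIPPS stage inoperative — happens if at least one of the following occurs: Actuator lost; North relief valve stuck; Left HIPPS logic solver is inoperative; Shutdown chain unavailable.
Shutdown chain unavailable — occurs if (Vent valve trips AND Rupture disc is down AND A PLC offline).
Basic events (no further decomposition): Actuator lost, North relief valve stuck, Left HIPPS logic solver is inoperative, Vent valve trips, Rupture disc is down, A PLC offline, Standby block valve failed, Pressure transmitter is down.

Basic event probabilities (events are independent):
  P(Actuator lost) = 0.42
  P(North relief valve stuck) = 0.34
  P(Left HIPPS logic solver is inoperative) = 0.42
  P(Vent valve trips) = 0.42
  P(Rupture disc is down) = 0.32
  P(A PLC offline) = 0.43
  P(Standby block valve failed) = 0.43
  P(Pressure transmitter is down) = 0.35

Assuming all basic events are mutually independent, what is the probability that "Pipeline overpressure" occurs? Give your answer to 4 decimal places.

0.8223

P(Shutdown chain unavailable) [AND] = 0.42 × 0.32 × 0.43 = 0.057792
P(HIPPS stage inoperative) [OR] = 1 − (1−0.42) × (1−0.34) × (1−0.42) × (1−0.057792) = 0.790807
P(Relief train down) [AND] = 0.43 × 0.35 = 0.150500
P(Pipeline overpressure) [OR] = 1 − (1−0.790807) × (1−0.150500) = 0.822291
Rounded to 4 decimal places: P(Pipeline overpressure) ≈ 0.8223.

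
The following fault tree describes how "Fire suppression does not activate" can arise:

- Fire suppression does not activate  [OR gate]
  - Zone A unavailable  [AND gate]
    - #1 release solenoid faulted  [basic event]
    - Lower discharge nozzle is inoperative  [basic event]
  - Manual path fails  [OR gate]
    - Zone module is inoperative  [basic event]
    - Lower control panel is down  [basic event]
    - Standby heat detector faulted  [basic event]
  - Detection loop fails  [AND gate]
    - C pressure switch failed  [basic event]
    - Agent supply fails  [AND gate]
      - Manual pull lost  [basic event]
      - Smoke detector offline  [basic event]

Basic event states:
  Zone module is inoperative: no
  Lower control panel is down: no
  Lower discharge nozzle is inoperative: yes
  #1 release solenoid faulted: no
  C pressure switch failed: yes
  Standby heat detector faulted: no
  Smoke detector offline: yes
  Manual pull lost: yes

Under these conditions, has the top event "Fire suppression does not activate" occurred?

Zone A unavailable [AND]: #1 release solenoid faulted=not, Lower discharge nozzle is inoperative=occurs → not all inputs occur → does not occur.
Manual path fails [OR]: Zone module is inoperative=not, Lower control panel is down=not, Standby heat detector faulted=not → no input occurs → does not occur.
Agent supply fails [AND]: Manual pull lost=occurs, Smoke detector offline=occurs → all inputs occur → occurs.
Detection loop fails [AND]: C pressure switch failed=occurs, Agent supply fails=occurs → all inputs occur → occurs.
Fire suppression does not activate [OR]: Zone A unavailable=not, Manual path fails=not, Detection loop fails=occurs → at least one input occurs → occurs.

Yes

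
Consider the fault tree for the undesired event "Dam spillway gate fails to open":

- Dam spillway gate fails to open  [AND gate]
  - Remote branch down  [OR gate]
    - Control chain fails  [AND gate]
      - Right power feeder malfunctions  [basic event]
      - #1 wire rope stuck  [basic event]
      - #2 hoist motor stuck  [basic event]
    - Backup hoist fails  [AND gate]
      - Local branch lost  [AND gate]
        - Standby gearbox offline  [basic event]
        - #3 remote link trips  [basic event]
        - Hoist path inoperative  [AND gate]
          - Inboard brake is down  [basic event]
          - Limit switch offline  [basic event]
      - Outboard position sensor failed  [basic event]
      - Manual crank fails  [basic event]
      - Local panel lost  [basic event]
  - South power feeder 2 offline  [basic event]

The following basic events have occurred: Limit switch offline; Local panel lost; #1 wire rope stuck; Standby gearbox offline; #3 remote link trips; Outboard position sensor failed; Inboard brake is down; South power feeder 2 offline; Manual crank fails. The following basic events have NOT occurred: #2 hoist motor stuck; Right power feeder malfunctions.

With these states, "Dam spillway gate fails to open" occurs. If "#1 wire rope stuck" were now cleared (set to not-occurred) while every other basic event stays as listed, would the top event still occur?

Yes

Counterfactual: set "#1 wire rope stuck" to not occurred.
Control chain fails [AND]: Right power feeder malfunctions=not, #1 wire rope stuck=not, #2 hoist motor stuck=not → not all inputs occur → does not occur.
Hoist path inoperative [AND]: Inboard brake is down=occurs, Limit switch offline=occurs → all inputs occur → occurs.
Local branch lost [AND]: Standby gearbox offline=occurs, #3 remote link trips=occurs, Hoist path inoperative=occurs → all inputs occur → occurs.
Backup hoist fails [AND]: Local branch lost=occurs, Outboard position sensor failed=occurs, Manual crank fails=occurs, Local panel lost=occurs → all inputs occur → occurs.
Remote branch down [OR]: Control chain fails=not, Backup hoist fails=occurs → at least one input occurs → occurs.
Dam spillway gate fails to open [AND]: Remote branch down=occurs, South power feeder 2 offline=occurs → all inputs occur → occurs.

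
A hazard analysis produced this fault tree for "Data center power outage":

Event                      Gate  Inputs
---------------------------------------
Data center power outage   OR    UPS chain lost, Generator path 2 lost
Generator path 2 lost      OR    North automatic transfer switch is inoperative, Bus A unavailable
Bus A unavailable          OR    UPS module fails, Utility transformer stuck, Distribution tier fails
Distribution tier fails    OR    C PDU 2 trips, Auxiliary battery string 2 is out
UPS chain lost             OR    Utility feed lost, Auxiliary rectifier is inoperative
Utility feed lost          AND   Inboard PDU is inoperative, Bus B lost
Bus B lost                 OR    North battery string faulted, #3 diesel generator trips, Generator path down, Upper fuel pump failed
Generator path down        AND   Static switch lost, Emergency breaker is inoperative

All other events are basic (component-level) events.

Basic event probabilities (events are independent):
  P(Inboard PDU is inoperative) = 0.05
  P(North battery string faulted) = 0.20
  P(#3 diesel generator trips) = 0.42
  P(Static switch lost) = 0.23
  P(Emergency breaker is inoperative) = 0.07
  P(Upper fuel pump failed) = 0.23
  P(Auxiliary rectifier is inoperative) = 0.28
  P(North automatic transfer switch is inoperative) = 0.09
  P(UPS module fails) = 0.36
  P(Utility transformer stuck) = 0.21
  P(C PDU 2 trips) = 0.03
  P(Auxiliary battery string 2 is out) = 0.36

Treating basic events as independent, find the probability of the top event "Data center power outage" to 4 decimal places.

0.8010

P(Generator path down) [AND] = 0.23 × 0.07 = 0.016100
P(Bus B lost) [OR] = 1 − (1−0.20) × (1−0.42) × (1−0.016100) × (1−0.23) = 0.648472
P(Utility feed lost) [AND] = 0.05 × 0.648472 = 0.032424
P(UPS chain lost) [OR] = 1 − (1−0.032424) × (1−0.28) = 0.303345
P(Distribution tier fails) [OR] = 1 − (1−0.03) × (1−0.36) = 0.379200
P(Bus A unavailable) [OR] = 1 − (1−0.36) × (1−0.21) × (1−0.379200) = 0.686124
P(Generator path 2 lost) [OR] = 1 − (1−0.09) × (1−0.686124) = 0.714373
P(Data center power outage) [OR] = 1 − (1−0.303345) × (1−0.714373) = 0.801017
Rounded to 4 decimal places: P(Data center power outage) ≈ 0.8010.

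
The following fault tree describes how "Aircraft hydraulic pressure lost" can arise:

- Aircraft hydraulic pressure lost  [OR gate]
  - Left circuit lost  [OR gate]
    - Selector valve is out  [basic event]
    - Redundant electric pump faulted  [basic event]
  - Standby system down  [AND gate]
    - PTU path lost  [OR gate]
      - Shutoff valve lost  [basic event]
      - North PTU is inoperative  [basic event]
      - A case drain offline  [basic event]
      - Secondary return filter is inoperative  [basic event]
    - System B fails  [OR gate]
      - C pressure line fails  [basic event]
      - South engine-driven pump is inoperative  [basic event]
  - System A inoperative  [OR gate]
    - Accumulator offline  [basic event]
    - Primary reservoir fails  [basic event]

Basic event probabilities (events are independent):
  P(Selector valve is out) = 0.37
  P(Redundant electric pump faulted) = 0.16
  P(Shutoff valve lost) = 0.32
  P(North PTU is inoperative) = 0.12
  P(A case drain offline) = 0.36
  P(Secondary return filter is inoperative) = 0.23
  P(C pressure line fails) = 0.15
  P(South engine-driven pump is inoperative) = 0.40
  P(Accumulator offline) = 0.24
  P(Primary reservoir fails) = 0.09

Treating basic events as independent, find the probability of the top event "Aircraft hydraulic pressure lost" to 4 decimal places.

P(Left circuit lost) [OR] = 1 − (1−0.37) × (1−0.16) = 0.470800
P(PTU path lost) [OR] = 1 − (1−0.32) × (1−0.12) × (1−0.36) × (1−0.23) = 0.705108
P(System B fails) [OR] = 1 − (1−0.15) × (1−0.40) = 0.490000
P(Standby system down) [AND] = 0.705108 × 0.490000 = 0.345503
P(System A inoperative) [OR] = 1 − (1−0.24) × (1−0.09) = 0.308400
P(Aircraft hydraulic pressure lost) [OR] = 1 − (1−0.470800) × (1−0.345503) × (1−0.308400) = 0.760458
Rounded to 4 decimal places: P(Aircraft hydraulic pressure lost) ≈ 0.7605.

0.7605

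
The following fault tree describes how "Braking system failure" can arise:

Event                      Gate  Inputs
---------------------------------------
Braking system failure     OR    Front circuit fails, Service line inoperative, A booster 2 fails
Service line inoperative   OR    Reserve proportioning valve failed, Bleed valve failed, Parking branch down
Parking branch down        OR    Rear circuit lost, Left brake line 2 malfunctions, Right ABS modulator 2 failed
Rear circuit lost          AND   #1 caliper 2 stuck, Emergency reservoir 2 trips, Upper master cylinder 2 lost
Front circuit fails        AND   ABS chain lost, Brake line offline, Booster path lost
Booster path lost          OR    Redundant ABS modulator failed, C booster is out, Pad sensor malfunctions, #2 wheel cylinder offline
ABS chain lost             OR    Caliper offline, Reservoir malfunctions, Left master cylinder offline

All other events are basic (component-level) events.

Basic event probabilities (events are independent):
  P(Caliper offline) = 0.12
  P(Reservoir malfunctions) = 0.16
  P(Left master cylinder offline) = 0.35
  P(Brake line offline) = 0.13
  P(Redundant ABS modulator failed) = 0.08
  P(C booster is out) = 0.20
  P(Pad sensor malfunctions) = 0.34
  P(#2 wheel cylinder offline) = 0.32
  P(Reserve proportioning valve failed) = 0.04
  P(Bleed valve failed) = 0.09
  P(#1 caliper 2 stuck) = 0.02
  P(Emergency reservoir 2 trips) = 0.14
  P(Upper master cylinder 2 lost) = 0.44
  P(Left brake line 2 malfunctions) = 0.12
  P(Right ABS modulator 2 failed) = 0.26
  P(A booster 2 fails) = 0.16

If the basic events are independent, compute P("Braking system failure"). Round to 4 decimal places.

P(ABS chain lost) [OR] = 1 − (1−0.12) × (1−0.16) × (1−0.35) = 0.519520
P(Booster path lost) [OR] = 1 − (1−0.08) × (1−0.20) × (1−0.34) × (1−0.32) = 0.669683
P(Front circuit fails) [AND] = 0.519520 × 0.13 × 0.669683 = 0.045229
P(Rear circuit lost) [AND] = 0.02 × 0.14 × 0.44 = 0.001232
P(Parking branch down) [OR] = 1 − (1−0.001232) × (1−0.12) × (1−0.26) = 0.349602
P(Service line inoperative) [OR] = 1 − (1−0.04) × (1−0.09) × (1−0.349602) = 0.431812
P(Braking system failure) [OR] = 1 − (1−0.045229) × (1−0.431812) × (1−0.16) = 0.544309
Rounded to 4 decimal places: P(Braking system failure) ≈ 0.5443.

0.5443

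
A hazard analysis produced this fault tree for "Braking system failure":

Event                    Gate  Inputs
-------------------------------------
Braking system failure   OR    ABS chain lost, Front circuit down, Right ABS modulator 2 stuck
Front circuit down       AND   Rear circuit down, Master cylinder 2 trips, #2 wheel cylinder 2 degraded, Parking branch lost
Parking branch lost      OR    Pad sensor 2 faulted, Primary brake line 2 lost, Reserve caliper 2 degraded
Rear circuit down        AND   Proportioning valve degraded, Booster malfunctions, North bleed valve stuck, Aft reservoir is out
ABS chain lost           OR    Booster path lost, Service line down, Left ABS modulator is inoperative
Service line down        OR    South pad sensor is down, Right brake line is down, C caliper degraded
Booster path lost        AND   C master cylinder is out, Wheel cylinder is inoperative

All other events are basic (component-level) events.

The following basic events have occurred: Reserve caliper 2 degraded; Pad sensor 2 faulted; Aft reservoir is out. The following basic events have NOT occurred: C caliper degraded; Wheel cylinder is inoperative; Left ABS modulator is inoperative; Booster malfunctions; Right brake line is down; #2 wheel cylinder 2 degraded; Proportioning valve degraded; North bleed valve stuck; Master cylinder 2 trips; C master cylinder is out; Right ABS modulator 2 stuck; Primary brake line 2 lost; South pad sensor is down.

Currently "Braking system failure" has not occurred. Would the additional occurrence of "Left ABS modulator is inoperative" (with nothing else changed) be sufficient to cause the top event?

Counterfactual: set "Left ABS modulator is inoperative" to occurred.
Booster path lost [AND]: C master cylinder is out=not, Wheel cylinder is inoperative=not → not all inputs occur → does not occur.
Service line down [OR]: South pad sensor is down=not, Right brake line is down=not, C caliper degraded=not → no input occurs → does not occur.
ABS chain lost [OR]: Booster path lost=not, Service line down=not, Left ABS modulator is inoperative=occurs → at least one input occurs → occurs.
Rear circuit down [AND]: Proportioning valve degraded=not, Booster malfunctions=not, North bleed valve stuck=not, Aft reservoir is out=occurs → not all inputs occur → does not occur.
Parking branch lost [OR]: Pad sensor 2 faulted=occurs, Primary brake line 2 lost=not, Reserve caliper 2 degraded=occurs → at least one input occurs → occurs.
Front circuit down [AND]: Rear circuit down=not, Master cylinder 2 trips=not, #2 wheel cylinder 2 degraded=not, Parking branch lost=occurs → not all inputs occur → does not occur.
Braking system failure [OR]: ABS chain lost=occurs, Front circuit down=not, Right ABS modulator 2 stuck=not → at least one input occurs → occurs.

Yes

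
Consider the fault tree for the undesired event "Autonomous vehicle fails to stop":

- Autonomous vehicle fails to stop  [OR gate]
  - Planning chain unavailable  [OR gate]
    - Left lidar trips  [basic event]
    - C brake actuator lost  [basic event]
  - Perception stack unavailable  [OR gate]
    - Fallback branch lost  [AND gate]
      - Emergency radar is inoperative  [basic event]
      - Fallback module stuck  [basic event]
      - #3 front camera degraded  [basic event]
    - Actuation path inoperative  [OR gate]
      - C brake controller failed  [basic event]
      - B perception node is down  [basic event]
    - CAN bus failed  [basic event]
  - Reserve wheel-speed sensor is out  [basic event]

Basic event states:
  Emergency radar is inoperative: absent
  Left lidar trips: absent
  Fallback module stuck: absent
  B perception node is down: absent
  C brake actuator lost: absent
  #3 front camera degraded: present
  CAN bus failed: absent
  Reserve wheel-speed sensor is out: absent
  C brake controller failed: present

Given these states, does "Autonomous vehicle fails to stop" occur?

Planning chain unavailable [OR]: Left lidar trips=not, C brake actuator lost=not → no input occurs → does not occur.
Fallback branch lost [AND]: Emergency radar is inoperative=not, Fallback module stuck=not, #3 front camera degraded=occurs → not all inputs occur → does not occur.
Actuation path inoperative [OR]: C brake controller failed=occurs, B perception node is down=not → at least one input occurs → occurs.
Perception stack unavailable [OR]: Fallback branch lost=not, Actuation path inoperative=occurs, CAN bus failed=not → at least one input occurs → occurs.
Autonomous vehicle fails to stop [OR]: Planning chain unavailable=not, Perception stack unavailable=occurs, Reserve wheel-speed sensor is out=not → at least one input occurs → occurs.

Yes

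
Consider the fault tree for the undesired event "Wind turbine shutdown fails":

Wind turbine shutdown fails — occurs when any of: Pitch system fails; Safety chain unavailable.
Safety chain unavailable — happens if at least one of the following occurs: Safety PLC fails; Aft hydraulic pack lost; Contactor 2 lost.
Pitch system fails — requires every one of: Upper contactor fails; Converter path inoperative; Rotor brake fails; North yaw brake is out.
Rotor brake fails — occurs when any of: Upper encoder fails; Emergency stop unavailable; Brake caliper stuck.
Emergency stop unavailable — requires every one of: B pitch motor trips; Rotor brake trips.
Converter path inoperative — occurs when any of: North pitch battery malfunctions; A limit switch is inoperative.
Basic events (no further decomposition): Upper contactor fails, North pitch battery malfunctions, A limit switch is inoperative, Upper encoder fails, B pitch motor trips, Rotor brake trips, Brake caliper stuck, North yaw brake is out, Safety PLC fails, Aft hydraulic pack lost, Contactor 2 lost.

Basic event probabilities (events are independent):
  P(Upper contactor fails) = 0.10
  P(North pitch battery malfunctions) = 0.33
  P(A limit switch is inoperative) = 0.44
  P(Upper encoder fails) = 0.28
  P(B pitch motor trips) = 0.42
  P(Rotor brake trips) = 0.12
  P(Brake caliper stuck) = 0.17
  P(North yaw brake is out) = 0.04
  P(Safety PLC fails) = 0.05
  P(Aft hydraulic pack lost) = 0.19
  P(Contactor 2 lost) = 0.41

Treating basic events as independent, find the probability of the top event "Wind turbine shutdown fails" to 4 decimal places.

P(Converter path inoperative) [OR] = 1 − (1−0.33) × (1−0.44) = 0.624800
P(Emergency stop unavailable) [AND] = 0.42 × 0.12 = 0.050400
P(Rotor brake fails) [OR] = 1 − (1−0.28) × (1−0.050400) × (1−0.17) = 0.432519
P(Pitch system fails) [AND] = 0.10 × 0.624800 × 0.432519 × 0.04 = 0.001081
P(Safety chain unavailable) [OR] = 1 − (1−0.05) × (1−0.19) × (1−0.41) = 0.545995
P(Wind turbine shutdown fails) [OR] = 1 − (1−0.001081) × (1−0.545995) = 0.546486
Rounded to 4 decimal places: P(Wind turbine shutdown fails) ≈ 0.5465.

0.5465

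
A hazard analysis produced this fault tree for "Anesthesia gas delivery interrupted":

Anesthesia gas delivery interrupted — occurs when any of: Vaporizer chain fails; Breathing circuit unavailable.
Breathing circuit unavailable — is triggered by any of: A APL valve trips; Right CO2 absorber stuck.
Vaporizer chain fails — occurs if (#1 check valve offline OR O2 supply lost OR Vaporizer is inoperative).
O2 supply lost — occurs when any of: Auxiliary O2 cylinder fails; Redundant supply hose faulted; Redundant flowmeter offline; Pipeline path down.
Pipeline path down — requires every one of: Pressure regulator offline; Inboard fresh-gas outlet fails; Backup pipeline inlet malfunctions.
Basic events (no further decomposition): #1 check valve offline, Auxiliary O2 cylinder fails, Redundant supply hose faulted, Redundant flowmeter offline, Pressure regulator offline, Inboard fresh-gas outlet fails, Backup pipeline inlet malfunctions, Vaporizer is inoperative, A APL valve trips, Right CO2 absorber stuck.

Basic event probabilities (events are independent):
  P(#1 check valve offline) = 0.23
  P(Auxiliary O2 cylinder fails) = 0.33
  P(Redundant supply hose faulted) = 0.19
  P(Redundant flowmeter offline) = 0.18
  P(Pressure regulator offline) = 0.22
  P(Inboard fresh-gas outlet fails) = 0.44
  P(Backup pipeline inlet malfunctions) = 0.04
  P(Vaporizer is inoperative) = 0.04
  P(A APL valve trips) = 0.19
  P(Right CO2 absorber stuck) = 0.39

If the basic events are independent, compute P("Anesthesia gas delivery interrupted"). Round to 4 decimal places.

0.8381

P(Pipeline path down) [AND] = 0.22 × 0.44 × 0.04 = 0.003872
P(O2 supply lost) [OR] = 1 − (1−0.33) × (1−0.19) × (1−0.18) × (1−0.003872) = 0.556709
P(Vaporizer chain fails) [OR] = 1 − (1−0.23) × (1−0.556709) × (1−0.04) = 0.672319
P(Breathing circuit unavailable) [OR] = 1 − (1−0.19) × (1−0.39) = 0.505900
P(Anesthesia gas delivery interrupted) [OR] = 1 − (1−0.672319) × (1−0.505900) = 0.838093
Rounded to 4 decimal places: P(Anesthesia gas delivery interrupted) ≈ 0.8381.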